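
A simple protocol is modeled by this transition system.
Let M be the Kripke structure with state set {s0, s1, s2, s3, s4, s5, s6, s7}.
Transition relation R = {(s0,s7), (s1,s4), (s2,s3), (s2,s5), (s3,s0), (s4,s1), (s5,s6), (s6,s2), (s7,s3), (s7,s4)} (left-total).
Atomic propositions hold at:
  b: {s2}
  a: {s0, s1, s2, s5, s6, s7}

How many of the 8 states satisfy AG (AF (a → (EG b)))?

5

EG b: greatest fixpoint, start Z0 = {s2}, keep only states in Sat with some successor in Z. Z1 = ∅; fixed.
Sat(EG b) = ∅
Sat(a → (EG b)) = {s3, s4}
AF (a → (EG b)): least fixpoint, start Z0 = {s3, s4}, add states with every successor in Z. Z1 = {s1, s3, s4, s7}; Z2 = {s0, s1, s3, s4, s7}; fixed.
Sat(AF (a → (EG b))) = {s0, s1, s3, s4, s7}
AG (AF (a → (EG b))): greatest fixpoint, start Z0 = {s0, s1, s3, s4, s7}, keep only states in Sat with every successor in Z. Already a fixed point.
Sat(AG (AF (a → (EG b)))) = {s0, s1, s3, s4, s7}
|Sat(AG (AF (a → (EG b))))| = |{s0, s1, s3, s4, s7}| = 5.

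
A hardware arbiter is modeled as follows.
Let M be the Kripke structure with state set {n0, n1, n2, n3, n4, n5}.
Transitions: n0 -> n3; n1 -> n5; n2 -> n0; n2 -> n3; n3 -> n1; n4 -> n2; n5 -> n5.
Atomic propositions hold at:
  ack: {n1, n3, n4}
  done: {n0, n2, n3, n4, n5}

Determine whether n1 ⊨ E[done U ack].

E[done U ack]: least fixpoint, start Z0 = Sat(ack) = {n1, n3, n4}, add states in Sat(done) with some successor in Z. Z1 = {n0, n1, n2, n3, n4}; fixed.
Sat(E[done U ack]) = {n0, n1, n2, n3, n4}
n1 ∈ Sat(E[done U ack]) = {n0, n1, n2, n3, n4}, so the formula holds at n1.

Yes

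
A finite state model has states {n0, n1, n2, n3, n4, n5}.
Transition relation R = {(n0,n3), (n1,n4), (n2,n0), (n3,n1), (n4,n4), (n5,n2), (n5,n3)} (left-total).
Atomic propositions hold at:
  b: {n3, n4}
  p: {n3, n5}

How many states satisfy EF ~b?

Sat(~b) = {n0, n1, n2, n5}
EF ~b: least fixpoint, start Z0 = {n0, n1, n2, n5}, add states with some successor in Z. Z1 = {n0, n1, n2, n3, n5}; fixed.
Sat(EF ~b) = {n0, n1, n2, n3, n5}
|Sat(EF ~b)| = |{n0, n1, n2, n3, n5}| = 5.

5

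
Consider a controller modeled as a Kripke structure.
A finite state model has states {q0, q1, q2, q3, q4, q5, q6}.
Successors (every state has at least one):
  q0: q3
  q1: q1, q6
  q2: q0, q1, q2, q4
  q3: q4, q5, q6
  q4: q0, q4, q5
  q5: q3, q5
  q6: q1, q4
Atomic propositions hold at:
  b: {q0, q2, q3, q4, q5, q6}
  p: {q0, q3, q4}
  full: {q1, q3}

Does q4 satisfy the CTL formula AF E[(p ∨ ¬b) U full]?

Sat(¬b) = {q1}
Sat(p ∨ ¬b) = {q0, q1, q3, q4}
E[(p ∨ ¬b) U full]: least fixpoint, start Z0 = Sat(full) = {q1, q3}, add states in Sat(p ∨ ¬b) with some successor in Z. Z1 = {q0, q1, q3}; Z2 = {q0, q1, q3, q4}; fixed.
Sat(E[(p ∨ ¬b) U full]) = {q0, q1, q3, q4}
AF E[(p ∨ ¬b) U full]: least fixpoint, start Z0 = {q0, q1, q3, q4}, add states with every successor in Z. Z1 = {q0, q1, q3, q4, q6}; fixed.
Sat(AF E[(p ∨ ¬b) U full]) = {q0, q1, q3, q4, q6}
q4 ∈ Sat(AF E[(p ∨ ¬b) U full]) = {q0, q1, q3, q4, q6}, so the formula holds at q4.

Yes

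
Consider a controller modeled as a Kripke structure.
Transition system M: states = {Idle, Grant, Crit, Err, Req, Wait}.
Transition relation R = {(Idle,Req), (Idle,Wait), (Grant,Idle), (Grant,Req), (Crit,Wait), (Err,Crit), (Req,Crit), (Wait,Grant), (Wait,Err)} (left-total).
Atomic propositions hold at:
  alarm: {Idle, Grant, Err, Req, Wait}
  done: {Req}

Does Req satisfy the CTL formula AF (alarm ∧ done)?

Sat(alarm ∧ done) = {Req}
AF (alarm ∧ done): least fixpoint, start Z0 = {Req}, add states with every successor in Z. Already a fixed point.
Sat(AF (alarm ∧ done)) = {Req}
Req ∈ Sat(AF (alarm ∧ done)) = {Req}, so the formula holds at Req.

Yes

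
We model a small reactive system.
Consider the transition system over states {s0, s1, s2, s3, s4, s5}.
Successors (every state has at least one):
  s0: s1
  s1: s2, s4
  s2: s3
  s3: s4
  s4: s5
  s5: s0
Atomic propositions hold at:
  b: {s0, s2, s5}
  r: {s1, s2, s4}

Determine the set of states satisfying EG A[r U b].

{s0, s1, s4, s5}

A[r U b]: least fixpoint, start Z0 = Sat(b) = {s0, s2, s5}, add states in Sat(r) with every successor in Z. Z1 = {s0, s2, s4, s5}; Z2 = {s0, s1, s2, s4, s5}; fixed.
Sat(A[r U b]) = {s0, s1, s2, s4, s5}
EG A[r U b]: greatest fixpoint, start Z0 = {s0, s1, s2, s4, s5}, keep only states in Sat with some successor in Z. Z1 = {s0, s1, s4, s5}; fixed.
Sat(EG A[r U b]) = {s0, s1, s4, s5}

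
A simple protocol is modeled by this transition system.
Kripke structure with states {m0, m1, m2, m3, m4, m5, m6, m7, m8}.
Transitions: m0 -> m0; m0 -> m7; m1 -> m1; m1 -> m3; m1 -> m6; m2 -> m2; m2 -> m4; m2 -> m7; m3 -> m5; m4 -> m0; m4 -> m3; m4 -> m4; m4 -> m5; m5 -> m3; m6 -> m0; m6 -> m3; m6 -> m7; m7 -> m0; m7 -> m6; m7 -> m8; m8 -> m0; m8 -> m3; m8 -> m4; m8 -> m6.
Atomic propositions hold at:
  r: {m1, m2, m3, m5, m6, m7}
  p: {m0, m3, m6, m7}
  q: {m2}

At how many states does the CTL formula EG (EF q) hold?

EF q: least fixpoint, start Z0 = {m2}, add states with some successor in Z. Already a fixed point.
Sat(EF q) = {m2}
EG (EF q): greatest fixpoint, start Z0 = {m2}, keep only states in Sat with some successor in Z. Already a fixed point.
Sat(EG (EF q)) = {m2}
|Sat(EG (EF q))| = |{m2}| = 1.

1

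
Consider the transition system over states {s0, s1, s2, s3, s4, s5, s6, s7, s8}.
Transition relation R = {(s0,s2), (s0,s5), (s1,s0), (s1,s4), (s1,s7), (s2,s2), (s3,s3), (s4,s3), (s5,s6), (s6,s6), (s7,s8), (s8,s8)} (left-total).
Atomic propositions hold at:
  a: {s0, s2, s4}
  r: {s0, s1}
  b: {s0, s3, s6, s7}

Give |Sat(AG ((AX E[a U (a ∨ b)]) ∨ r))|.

6

Sat(a ∨ b) = {s0, s2, s3, s4, s6, s7}
E[a U (a ∨ b)]: least fixpoint, start Z0 = Sat((a ∨ b)) = {s0, s2, s3, s4, s6, s7}, add states in Sat(a) with some successor in Z. Already a fixed point.
Sat(E[a U (a ∨ b)]) = {s0, s2, s3, s4, s6, s7}
Sat(AX E[a U (a ∨ b)]) = {s : every successor in {s0, s2, s3, s4, s6, s7}} = {s1, s2, s3, s4, s5, s6}
Sat((AX E[a U (a ∨ b)]) ∨ r) = {s0, s1, s2, s3, s4, s5, s6}
AG ((AX E[a U (a ∨ b)]) ∨ r): greatest fixpoint, start Z0 = {s0, s1, s2, s3, s4, s5, s6}, keep only states in Sat with every successor in Z. Z1 = {s0, s2, s3, s4, s5, s6}; fixed.
Sat(AG ((AX E[a U (a ∨ b)]) ∨ r)) = {s0, s2, s3, s4, s5, s6}
|Sat(AG ((AX E[a U (a ∨ b)]) ∨ r))| = |{s0, s2, s3, s4, s5, s6}| = 6.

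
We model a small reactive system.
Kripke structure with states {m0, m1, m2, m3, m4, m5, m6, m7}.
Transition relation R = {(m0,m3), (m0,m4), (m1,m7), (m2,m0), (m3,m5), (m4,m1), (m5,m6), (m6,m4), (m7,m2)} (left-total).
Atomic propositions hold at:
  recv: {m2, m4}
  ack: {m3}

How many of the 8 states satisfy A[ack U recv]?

2

A[ack U recv]: least fixpoint, start Z0 = Sat(recv) = {m2, m4}, add states in Sat(ack) with every successor in Z. Already a fixed point.
Sat(A[ack U recv]) = {m2, m4}
|Sat(A[ack U recv])| = |{m2, m4}| = 2.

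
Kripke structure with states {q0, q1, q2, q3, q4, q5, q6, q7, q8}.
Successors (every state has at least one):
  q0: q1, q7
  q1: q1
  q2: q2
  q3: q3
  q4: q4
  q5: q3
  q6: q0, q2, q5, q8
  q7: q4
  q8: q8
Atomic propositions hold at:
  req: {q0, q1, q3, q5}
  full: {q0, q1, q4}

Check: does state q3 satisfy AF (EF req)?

Yes

EF req: least fixpoint, start Z0 = {q0, q1, q3, q5}, add states with some successor in Z. Z1 = {q0, q1, q3, q5, q6}; fixed.
Sat(EF req) = {q0, q1, q3, q5, q6}
AF (EF req): least fixpoint, start Z0 = {q0, q1, q3, q5, q6}, add states with every successor in Z. Already a fixed point.
Sat(AF (EF req)) = {q0, q1, q3, q5, q6}
q3 ∈ Sat(AF (EF req)) = {q0, q1, q3, q5, q6}, so the formula holds at q3.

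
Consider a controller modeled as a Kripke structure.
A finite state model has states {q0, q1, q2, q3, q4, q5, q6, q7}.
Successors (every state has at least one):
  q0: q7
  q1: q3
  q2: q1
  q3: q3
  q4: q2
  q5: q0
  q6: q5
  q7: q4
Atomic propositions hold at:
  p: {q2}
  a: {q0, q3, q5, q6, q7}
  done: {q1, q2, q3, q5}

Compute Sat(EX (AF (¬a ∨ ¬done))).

{q0, q2, q4, q5, q6, q7}

Sat(¬a) = {q1, q2, q4}
Sat(¬done) = {q0, q4, q6, q7}
Sat(¬a ∨ ¬done) = {q0, q1, q2, q4, q6, q7}
AF (¬a ∨ ¬done): least fixpoint, start Z0 = {q0, q1, q2, q4, q6, q7}, add states with every successor in Z. Z1 = {q0, q1, q2, q4, q5, q6, q7}; fixed.
Sat(AF (¬a ∨ ¬done)) = {q0, q1, q2, q4, q5, q6, q7}
Sat(EX (AF (¬a ∨ ¬done))) = {s : some successor in {q0, q1, q2, q4, q5, q6, q7}} = {q0, q2, q4, q5, q6, q7}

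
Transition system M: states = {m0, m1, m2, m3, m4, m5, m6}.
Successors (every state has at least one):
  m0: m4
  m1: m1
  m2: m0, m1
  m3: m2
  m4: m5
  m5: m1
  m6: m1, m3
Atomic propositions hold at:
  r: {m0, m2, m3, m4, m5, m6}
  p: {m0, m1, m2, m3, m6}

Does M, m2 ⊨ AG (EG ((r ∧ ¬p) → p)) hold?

Sat(¬p) = {m4, m5}
Sat(r ∧ ¬p) = {m4, m5}
Sat((r ∧ ¬p) → p) = {m0, m1, m2, m3, m6}
EG ((r ∧ ¬p) → p): greatest fixpoint, start Z0 = {m0, m1, m2, m3, m6}, keep only states in Sat with some successor in Z. Z1 = {m1, m2, m3, m6}; fixed.
Sat(EG ((r ∧ ¬p) → p)) = {m1, m2, m3, m6}
AG (EG ((r ∧ ¬p) → p)): greatest fixpoint, start Z0 = {m1, m2, m3, m6}, keep only states in Sat with every successor in Z. Z1 = {m1, m3, m6}; Z2 = {m1, m6}; Z3 = {m1}; fixed.
Sat(AG (EG ((r ∧ ¬p) → p))) = {m1}
m2 ∉ Sat(AG (EG ((r ∧ ¬p) → p))) = {m1}, so the formula does not hold at m2.

No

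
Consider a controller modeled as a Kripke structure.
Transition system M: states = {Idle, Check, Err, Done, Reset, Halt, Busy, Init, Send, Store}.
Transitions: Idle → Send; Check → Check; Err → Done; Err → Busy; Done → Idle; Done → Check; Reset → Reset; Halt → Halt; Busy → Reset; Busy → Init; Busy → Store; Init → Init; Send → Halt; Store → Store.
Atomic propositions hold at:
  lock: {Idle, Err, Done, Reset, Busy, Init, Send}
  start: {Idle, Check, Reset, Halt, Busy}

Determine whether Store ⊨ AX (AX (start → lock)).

Sat(start → lock) = {Idle, Err, Done, Reset, Busy, Init, Send, Store}
Sat(AX (start → lock)) = {s : every successor in {Idle, Err, Done, Reset, Busy, Init, Send, Store}} = {Idle, Err, Reset, Busy, Init, Store}
Sat(AX (AX (start → lock))) = {s : every successor in {Idle, Err, Reset, Busy, Init, Store}} = {Reset, Busy, Init, Store}
Store ∈ Sat(AX (AX (start → lock))) = {Reset, Busy, Init, Store}, so the formula holds at Store.

Yes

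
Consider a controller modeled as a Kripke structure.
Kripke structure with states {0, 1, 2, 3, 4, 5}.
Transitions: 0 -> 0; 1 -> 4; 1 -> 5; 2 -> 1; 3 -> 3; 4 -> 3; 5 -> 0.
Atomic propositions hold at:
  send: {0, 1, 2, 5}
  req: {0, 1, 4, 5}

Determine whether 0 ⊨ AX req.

Yes

Sat(AX req) = {s : every successor in {0, 1, 4, 5}} = {0, 1, 2, 5}
0 ∈ Sat(AX req) = {0, 1, 2, 5}, so the formula holds at 0.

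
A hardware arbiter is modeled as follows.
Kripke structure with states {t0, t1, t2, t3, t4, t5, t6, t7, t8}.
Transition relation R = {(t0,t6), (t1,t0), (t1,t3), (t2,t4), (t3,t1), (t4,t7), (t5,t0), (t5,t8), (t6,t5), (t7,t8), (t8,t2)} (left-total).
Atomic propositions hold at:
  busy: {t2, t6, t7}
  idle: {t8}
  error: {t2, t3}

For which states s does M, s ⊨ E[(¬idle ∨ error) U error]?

Sat(¬idle) = {t0, t1, t2, t3, t4, t5, t6, t7}
Sat(¬idle ∨ error) = {t0, t1, t2, t3, t4, t5, t6, t7}
E[(¬idle ∨ error) U error]: least fixpoint, start Z0 = Sat(error) = {t2, t3}, add states in Sat(¬idle ∨ error) with some successor in Z. Z1 = {t1, t2, t3}; fixed.
Sat(E[(¬idle ∨ error) U error]) = {t1, t2, t3}

{t1, t2, t3}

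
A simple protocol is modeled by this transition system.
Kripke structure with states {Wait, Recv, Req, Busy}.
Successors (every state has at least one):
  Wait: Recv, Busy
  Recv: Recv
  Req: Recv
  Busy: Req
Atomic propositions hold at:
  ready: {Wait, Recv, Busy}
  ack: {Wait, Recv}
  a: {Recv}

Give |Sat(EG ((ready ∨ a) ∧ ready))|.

2

Sat(ready ∨ a) = {Wait, Recv, Busy}
Sat((ready ∨ a) ∧ ready) = {Wait, Recv, Busy}
EG ((ready ∨ a) ∧ ready): greatest fixpoint, start Z0 = {Wait, Recv, Busy}, keep only states in Sat with some successor in Z. Z1 = {Wait, Recv}; fixed.
Sat(EG ((ready ∨ a) ∧ ready)) = {Wait, Recv}
|Sat(EG ((ready ∨ a) ∧ ready))| = |{Wait, Recv}| = 2.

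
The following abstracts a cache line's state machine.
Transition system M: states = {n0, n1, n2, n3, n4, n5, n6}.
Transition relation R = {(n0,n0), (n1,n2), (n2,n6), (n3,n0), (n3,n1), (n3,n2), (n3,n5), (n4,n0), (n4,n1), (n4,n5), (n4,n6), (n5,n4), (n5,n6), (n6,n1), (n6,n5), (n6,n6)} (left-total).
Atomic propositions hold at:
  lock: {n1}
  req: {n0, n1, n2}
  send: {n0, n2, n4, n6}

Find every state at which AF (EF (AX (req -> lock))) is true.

Sat(req -> lock) = {n1, n3, n4, n5, n6}
Sat(AX (req -> lock)) = {s : every successor in {n1, n3, n4, n5, n6}} = {n2, n5, n6}
EF (AX (req -> lock)): least fixpoint, start Z0 = {n2, n5, n6}, add states with some successor in Z. Z1 = {n1, n2, n3, n4, n5, n6}; fixed.
Sat(EF (AX (req -> lock))) = {n1, n2, n3, n4, n5, n6}
AF (EF (AX (req -> lock))): least fixpoint, start Z0 = {n1, n2, n3, n4, n5, n6}, add states with every successor in Z. Already a fixed point.
Sat(AF (EF (AX (req -> lock)))) = {n1, n2, n3, n4, n5, n6}

{n1, n2, n3, n4, n5, n6}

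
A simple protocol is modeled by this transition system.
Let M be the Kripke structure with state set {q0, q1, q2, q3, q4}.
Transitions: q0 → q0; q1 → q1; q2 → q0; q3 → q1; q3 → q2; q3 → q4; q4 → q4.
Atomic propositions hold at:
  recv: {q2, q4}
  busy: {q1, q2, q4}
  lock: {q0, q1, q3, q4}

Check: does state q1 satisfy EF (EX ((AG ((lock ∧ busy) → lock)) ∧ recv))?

Sat(lock ∧ busy) = {q1, q4}
Sat((lock ∧ busy) → lock) = {q0, q1, q2, q3, q4}
AG ((lock ∧ busy) → lock): greatest fixpoint, start Z0 = {q0, q1, q2, q3, q4}, keep only states in Sat with every successor in Z. Already a fixed point.
Sat(AG ((lock ∧ busy) → lock)) = {q0, q1, q2, q3, q4}
Sat((AG ((lock ∧ busy) → lock)) ∧ recv) = {q2, q4}
Sat(EX ((AG ((lock ∧ busy) → lock)) ∧ recv)) = {s : some successor in {q2, q4}} = {q3, q4}
EF (EX ((AG ((lock ∧ busy) → lock)) ∧ recv)): least fixpoint, start Z0 = {q3, q4}, add states with some successor in Z. Already a fixed point.
Sat(EF (EX ((AG ((lock ∧ busy) → lock)) ∧ recv))) = {q3, q4}
q1 ∉ Sat(EF (EX ((AG ((lock ∧ busy) → lock)) ∧ recv))) = {q3, q4}, so the formula does not hold at q1.

No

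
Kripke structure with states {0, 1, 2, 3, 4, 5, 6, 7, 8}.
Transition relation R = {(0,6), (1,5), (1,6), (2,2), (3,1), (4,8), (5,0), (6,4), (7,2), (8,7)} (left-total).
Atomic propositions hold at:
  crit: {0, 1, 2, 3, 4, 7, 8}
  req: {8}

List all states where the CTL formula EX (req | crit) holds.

Sat(req | crit) = {0, 1, 2, 3, 4, 7, 8}
Sat(EX (req | crit)) = {s : some successor in {0, 1, 2, 3, 4, 7, 8}} = {2, 3, 4, 5, 6, 7, 8}

{2, 3, 4, 5, 6, 7, 8}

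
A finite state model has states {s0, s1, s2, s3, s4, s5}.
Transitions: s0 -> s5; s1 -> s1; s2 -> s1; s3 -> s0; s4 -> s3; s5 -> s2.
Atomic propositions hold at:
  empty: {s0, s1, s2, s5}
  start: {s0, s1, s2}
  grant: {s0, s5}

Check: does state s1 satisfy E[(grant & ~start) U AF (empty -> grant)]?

No

Sat(~start) = {s3, s4, s5}
Sat(grant & ~start) = {s5}
Sat(empty -> grant) = {s0, s3, s4, s5}
AF (empty -> grant): least fixpoint, start Z0 = {s0, s3, s4, s5}, add states with every successor in Z. Already a fixed point.
Sat(AF (empty -> grant)) = {s0, s3, s4, s5}
E[(grant & ~start) U AF (empty -> grant)]: least fixpoint, start Z0 = Sat(AF (empty -> grant)) = {s0, s3, s4, s5}, add states in Sat(grant & ~start) with some successor in Z. Already a fixed point.
Sat(E[(grant & ~start) U AF (empty -> grant)]) = {s0, s3, s4, s5}
s1 ∉ Sat(E[(grant & ~start) U AF (empty -> grant)]) = {s0, s3, s4, s5}, so the formula does not hold at s1.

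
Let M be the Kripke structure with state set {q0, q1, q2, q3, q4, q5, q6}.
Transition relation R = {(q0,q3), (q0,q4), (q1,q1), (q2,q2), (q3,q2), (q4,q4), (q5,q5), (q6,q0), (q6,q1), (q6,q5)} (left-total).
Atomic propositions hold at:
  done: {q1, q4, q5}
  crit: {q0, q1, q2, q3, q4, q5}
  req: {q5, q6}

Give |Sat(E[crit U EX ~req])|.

6

Sat(~req) = {q0, q1, q2, q3, q4}
Sat(EX ~req) = {s : some successor in {q0, q1, q2, q3, q4}} = {q0, q1, q2, q3, q4, q6}
E[crit U EX ~req]: least fixpoint, start Z0 = Sat(EX ~req) = {q0, q1, q2, q3, q4, q6}, add states in Sat(crit) with some successor in Z. Already a fixed point.
Sat(E[crit U EX ~req]) = {q0, q1, q2, q3, q4, q6}
|Sat(E[crit U EX ~req])| = |{q0, q1, q2, q3, q4, q6}| = 6.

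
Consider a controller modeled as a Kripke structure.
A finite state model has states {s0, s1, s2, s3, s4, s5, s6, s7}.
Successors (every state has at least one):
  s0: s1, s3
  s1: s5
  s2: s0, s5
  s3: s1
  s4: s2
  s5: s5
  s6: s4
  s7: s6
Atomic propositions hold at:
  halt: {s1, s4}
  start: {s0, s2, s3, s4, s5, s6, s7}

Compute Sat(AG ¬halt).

Sat(¬halt) = {s0, s2, s3, s5, s6, s7}
AG ¬halt: greatest fixpoint, start Z0 = {s0, s2, s3, s5, s6, s7}, keep only states in Sat with every successor in Z. Z1 = {s2, s5, s7}; Z2 = {s5}; fixed.
Sat(AG ¬halt) = {s5}

{s5}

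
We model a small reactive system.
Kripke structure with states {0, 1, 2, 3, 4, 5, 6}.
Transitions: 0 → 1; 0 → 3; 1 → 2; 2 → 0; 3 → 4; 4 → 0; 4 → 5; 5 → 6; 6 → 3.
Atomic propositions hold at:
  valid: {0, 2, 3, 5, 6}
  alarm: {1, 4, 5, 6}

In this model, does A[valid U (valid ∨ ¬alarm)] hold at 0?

Sat(¬alarm) = {0, 2, 3}
Sat(valid ∨ ¬alarm) = {0, 2, 3, 5, 6}
A[valid U (valid ∨ ¬alarm)]: least fixpoint, start Z0 = Sat((valid ∨ ¬alarm)) = {0, 2, 3, 5, 6}, add states in Sat(valid) with every successor in Z. Already a fixed point.
Sat(A[valid U (valid ∨ ¬alarm)]) = {0, 2, 3, 5, 6}
0 ∈ Sat(A[valid U (valid ∨ ¬alarm)]) = {0, 2, 3, 5, 6}, so the formula holds at 0.

Yes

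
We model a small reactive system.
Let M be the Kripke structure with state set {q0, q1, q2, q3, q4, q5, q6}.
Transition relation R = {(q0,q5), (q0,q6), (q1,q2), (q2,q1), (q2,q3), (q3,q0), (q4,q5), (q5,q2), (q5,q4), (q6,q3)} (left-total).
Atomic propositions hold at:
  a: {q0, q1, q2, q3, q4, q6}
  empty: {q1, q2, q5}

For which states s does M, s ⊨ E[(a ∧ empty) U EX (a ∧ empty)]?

{q1, q2, q5}

Sat(a ∧ empty) = {q1, q2}
Sat(EX (a ∧ empty)) = {s : some successor in {q1, q2}} = {q1, q2, q5}
E[(a ∧ empty) U EX (a ∧ empty)]: least fixpoint, start Z0 = Sat(EX (a ∧ empty)) = {q1, q2, q5}, add states in Sat(a ∧ empty) with some successor in Z. Already a fixed point.
Sat(E[(a ∧ empty) U EX (a ∧ empty)]) = {q1, q2, q5}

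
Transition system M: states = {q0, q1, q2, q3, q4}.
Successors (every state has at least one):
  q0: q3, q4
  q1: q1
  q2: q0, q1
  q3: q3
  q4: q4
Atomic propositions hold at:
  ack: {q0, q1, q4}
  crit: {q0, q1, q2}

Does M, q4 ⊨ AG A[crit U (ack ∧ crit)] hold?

Sat(ack ∧ crit) = {q0, q1}
A[crit U (ack ∧ crit)]: least fixpoint, start Z0 = Sat((ack ∧ crit)) = {q0, q1}, add states in Sat(crit) with every successor in Z. Z1 = {q0, q1, q2}; fixed.
Sat(A[crit U (ack ∧ crit)]) = {q0, q1, q2}
AG A[crit U (ack ∧ crit)]: greatest fixpoint, start Z0 = {q0, q1, q2}, keep only states in Sat with every successor in Z. Z1 = {q1, q2}; Z2 = {q1}; fixed.
Sat(AG A[crit U (ack ∧ crit)]) = {q1}
q4 ∉ Sat(AG A[crit U (ack ∧ crit)]) = {q1}, so the formula does not hold at q4.

No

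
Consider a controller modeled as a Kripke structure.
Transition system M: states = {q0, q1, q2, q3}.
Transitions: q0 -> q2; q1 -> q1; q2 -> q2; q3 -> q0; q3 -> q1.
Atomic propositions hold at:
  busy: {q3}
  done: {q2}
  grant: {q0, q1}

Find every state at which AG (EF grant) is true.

{q1}

EF grant: least fixpoint, start Z0 = {q0, q1}, add states with some successor in Z. Z1 = {q0, q1, q3}; fixed.
Sat(EF grant) = {q0, q1, q3}
AG (EF grant): greatest fixpoint, start Z0 = {q0, q1, q3}, keep only states in Sat with every successor in Z. Z1 = {q1, q3}; Z2 = {q1}; fixed.
Sat(AG (EF grant)) = {q1}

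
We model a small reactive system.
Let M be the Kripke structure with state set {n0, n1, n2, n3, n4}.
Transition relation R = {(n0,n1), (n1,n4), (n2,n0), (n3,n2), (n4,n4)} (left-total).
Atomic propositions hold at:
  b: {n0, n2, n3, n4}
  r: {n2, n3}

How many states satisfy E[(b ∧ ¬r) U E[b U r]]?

Sat(¬r) = {n0, n1, n4}
Sat(b ∧ ¬r) = {n0, n4}
E[b U r]: least fixpoint, start Z0 = Sat(r) = {n2, n3}, add states in Sat(b) with some successor in Z. Already a fixed point.
Sat(E[b U r]) = {n2, n3}
E[(b ∧ ¬r) U E[b U r]]: least fixpoint, start Z0 = Sat(E[b U r]) = {n2, n3}, add states in Sat(b ∧ ¬r) with some successor in Z. Already a fixed point.
Sat(E[(b ∧ ¬r) U E[b U r]]) = {n2, n3}
|Sat(E[(b ∧ ¬r) U E[b U r]])| = |{n2, n3}| = 2.

2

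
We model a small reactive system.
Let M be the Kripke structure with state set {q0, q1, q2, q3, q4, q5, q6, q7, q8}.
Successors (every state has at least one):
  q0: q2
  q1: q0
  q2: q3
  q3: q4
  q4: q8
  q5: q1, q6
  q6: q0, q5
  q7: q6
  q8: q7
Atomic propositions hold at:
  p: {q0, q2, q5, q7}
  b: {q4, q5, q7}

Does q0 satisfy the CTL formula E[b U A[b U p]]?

A[b U p]: least fixpoint, start Z0 = Sat(p) = {q0, q2, q5, q7}, add states in Sat(b) with every successor in Z. Already a fixed point.
Sat(A[b U p]) = {q0, q2, q5, q7}
E[b U A[b U p]]: least fixpoint, start Z0 = Sat(A[b U p]) = {q0, q2, q5, q7}, add states in Sat(b) with some successor in Z. Already a fixed point.
Sat(E[b U A[b U p]]) = {q0, q2, q5, q7}
q0 ∈ Sat(E[b U A[b U p]]) = {q0, q2, q5, q7}, so the formula holds at q0.

Yes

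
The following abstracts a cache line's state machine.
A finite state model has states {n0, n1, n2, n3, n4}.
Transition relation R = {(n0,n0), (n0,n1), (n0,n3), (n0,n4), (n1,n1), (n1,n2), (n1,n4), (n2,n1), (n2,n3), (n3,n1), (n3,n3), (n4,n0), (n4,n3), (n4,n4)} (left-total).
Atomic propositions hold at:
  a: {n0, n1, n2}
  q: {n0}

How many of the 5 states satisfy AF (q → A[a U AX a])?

Sat(AX a) = {s : every successor in {n0, n1, n2}} = ∅
A[a U AX a]: least fixpoint, start Z0 = Sat(AX a) = ∅, add states in Sat(a) with every successor in Z. Already a fixed point.
Sat(A[a U AX a]) = ∅
Sat(q → A[a U AX a]) = {n1, n2, n3, n4}
AF (q → A[a U AX a]): least fixpoint, start Z0 = {n1, n2, n3, n4}, add states with every successor in Z. Already a fixed point.
Sat(AF (q → A[a U AX a])) = {n1, n2, n3, n4}
|Sat(AF (q → A[a U AX a]))| = |{n1, n2, n3, n4}| = 4.

4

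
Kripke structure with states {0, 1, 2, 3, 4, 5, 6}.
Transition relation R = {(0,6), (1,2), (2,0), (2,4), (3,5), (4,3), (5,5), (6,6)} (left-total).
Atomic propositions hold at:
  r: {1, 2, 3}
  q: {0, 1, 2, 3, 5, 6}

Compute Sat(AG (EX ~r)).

{0, 3, 5, 6}

Sat(~r) = {0, 4, 5, 6}
Sat(EX ~r) = {s : some successor in {0, 4, 5, 6}} = {0, 2, 3, 5, 6}
AG (EX ~r): greatest fixpoint, start Z0 = {0, 2, 3, 5, 6}, keep only states in Sat with every successor in Z. Z1 = {0, 3, 5, 6}; fixed.
Sat(AG (EX ~r)) = {0, 3, 5, 6}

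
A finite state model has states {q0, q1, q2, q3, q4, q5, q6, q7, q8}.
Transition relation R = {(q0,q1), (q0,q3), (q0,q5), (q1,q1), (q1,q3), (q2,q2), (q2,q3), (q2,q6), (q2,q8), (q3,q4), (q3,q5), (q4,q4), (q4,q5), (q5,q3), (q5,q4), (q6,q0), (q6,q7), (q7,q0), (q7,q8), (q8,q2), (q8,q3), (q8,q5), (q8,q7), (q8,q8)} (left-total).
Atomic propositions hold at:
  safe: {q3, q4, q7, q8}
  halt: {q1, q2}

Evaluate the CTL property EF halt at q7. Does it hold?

EF halt: least fixpoint, start Z0 = {q1, q2}, add states with some successor in Z. Z1 = {q0, q1, q2, q8}; Z2 = {q0, q1, q2, q6, q7, q8}; fixed.
Sat(EF halt) = {q0, q1, q2, q6, q7, q8}
q7 ∈ Sat(EF halt) = {q0, q1, q2, q6, q7, q8}, so the formula holds at q7.

Yes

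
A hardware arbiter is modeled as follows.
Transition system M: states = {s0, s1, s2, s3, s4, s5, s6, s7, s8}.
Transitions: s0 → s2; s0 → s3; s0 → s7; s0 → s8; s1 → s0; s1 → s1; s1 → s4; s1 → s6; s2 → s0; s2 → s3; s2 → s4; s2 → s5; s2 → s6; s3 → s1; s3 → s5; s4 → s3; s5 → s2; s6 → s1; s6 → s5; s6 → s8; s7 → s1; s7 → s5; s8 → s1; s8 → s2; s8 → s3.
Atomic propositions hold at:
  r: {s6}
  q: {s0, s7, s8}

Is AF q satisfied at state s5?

No

AF q: least fixpoint, start Z0 = {s0, s7, s8}, add states with every successor in Z. Already a fixed point.
Sat(AF q) = {s0, s7, s8}
s5 ∉ Sat(AF q) = {s0, s7, s8}, so the formula does not hold at s5.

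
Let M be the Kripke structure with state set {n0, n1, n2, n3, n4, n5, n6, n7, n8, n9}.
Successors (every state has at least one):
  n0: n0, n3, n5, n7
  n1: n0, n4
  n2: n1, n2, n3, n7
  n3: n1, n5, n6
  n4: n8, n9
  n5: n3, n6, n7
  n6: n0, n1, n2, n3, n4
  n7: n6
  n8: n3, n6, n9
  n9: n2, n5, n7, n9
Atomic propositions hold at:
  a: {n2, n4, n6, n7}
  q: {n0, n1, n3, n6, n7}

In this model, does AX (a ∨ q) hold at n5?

Yes

Sat(a ∨ q) = {n0, n1, n2, n3, n4, n6, n7}
Sat(AX (a ∨ q)) = {s : every successor in {n0, n1, n2, n3, n4, n6, n7}} = {n1, n2, n5, n6, n7}
n5 ∈ Sat(AX (a ∨ q)) = {n1, n2, n5, n6, n7}, so the formula holds at n5.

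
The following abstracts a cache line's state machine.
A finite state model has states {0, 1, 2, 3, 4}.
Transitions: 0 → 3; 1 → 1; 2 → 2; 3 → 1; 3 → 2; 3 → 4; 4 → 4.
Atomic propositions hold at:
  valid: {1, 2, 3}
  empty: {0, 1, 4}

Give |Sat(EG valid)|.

3

EG valid: greatest fixpoint, start Z0 = {1, 2, 3}, keep only states in Sat with some successor in Z. Already a fixed point.
Sat(EG valid) = {1, 2, 3}
|Sat(EG valid)| = |{1, 2, 3}| = 3.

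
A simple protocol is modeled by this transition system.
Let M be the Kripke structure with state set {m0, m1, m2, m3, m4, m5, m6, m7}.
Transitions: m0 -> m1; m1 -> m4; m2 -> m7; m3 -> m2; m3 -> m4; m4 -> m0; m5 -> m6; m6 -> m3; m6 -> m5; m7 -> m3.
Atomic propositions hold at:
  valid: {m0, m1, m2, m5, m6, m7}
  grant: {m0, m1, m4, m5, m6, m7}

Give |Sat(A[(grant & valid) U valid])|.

Sat(grant & valid) = {m0, m1, m5, m6, m7}
A[(grant & valid) U valid]: least fixpoint, start Z0 = Sat(valid) = {m0, m1, m2, m5, m6, m7}, add states in Sat(grant & valid) with every successor in Z. Already a fixed point.
Sat(A[(grant & valid) U valid]) = {m0, m1, m2, m5, m6, m7}
|Sat(A[(grant & valid) U valid])| = |{m0, m1, m2, m5, m6, m7}| = 6.

6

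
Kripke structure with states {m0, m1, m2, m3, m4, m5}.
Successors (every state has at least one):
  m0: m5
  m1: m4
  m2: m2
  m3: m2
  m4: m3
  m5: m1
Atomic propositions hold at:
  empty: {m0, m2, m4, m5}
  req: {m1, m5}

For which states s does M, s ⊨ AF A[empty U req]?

{m0, m1, m5}

A[empty U req]: least fixpoint, start Z0 = Sat(req) = {m1, m5}, add states in Sat(empty) with every successor in Z. Z1 = {m0, m1, m5}; fixed.
Sat(A[empty U req]) = {m0, m1, m5}
AF A[empty U req]: least fixpoint, start Z0 = {m0, m1, m5}, add states with every successor in Z. Already a fixed point.
Sat(AF A[empty U req]) = {m0, m1, m5}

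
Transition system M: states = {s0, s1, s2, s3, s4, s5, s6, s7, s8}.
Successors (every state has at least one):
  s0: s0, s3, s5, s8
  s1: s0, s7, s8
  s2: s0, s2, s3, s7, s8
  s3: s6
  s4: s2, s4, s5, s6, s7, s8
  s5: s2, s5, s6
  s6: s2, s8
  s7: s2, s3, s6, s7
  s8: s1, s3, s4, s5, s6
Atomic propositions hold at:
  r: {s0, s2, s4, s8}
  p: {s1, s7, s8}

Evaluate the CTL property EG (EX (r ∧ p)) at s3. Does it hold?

No

Sat(r ∧ p) = {s8}
Sat(EX (r ∧ p)) = {s : some successor in {s8}} = {s0, s1, s2, s4, s6}
EG (EX (r ∧ p)): greatest fixpoint, start Z0 = {s0, s1, s2, s4, s6}, keep only states in Sat with some successor in Z. Already a fixed point.
Sat(EG (EX (r ∧ p))) = {s0, s1, s2, s4, s6}
s3 ∉ Sat(EG (EX (r ∧ p))) = {s0, s1, s2, s4, s6}, so the formula does not hold at s3.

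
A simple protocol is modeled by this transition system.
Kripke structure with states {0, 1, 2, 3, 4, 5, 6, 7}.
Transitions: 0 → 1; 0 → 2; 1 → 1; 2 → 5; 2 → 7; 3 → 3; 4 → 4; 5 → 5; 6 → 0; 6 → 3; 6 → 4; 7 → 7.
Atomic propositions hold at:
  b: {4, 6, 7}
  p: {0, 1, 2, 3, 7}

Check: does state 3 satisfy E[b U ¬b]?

Sat(¬b) = {0, 1, 2, 3, 5}
E[b U ¬b]: least fixpoint, start Z0 = Sat(¬b) = {0, 1, 2, 3, 5}, add states in Sat(b) with some successor in Z. Z1 = {0, 1, 2, 3, 5, 6}; fixed.
Sat(E[b U ¬b]) = {0, 1, 2, 3, 5, 6}
3 ∈ Sat(E[b U ¬b]) = {0, 1, 2, 3, 5, 6}, so the formula holds at 3.

Yes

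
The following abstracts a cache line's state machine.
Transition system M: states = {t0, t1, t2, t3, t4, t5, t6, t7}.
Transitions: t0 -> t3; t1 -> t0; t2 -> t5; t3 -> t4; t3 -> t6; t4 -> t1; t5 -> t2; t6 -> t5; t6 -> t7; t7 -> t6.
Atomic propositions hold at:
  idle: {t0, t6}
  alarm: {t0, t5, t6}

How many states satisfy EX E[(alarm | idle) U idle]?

Sat(alarm | idle) = {t0, t5, t6}
E[(alarm | idle) U idle]: least fixpoint, start Z0 = Sat(idle) = {t0, t6}, add states in Sat(alarm | idle) with some successor in Z. Already a fixed point.
Sat(E[(alarm | idle) U idle]) = {t0, t6}
Sat(EX E[(alarm | idle) U idle]) = {s : some successor in {t0, t6}} = {t1, t3, t7}
|Sat(EX E[(alarm | idle) U idle])| = |{t1, t3, t7}| = 3.

3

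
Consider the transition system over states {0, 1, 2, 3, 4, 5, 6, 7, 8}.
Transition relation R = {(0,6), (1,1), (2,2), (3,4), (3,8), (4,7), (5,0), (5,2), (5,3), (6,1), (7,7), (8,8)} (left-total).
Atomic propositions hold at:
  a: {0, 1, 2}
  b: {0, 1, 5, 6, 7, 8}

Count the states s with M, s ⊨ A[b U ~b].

3

Sat(~b) = {2, 3, 4}
A[b U ~b]: least fixpoint, start Z0 = Sat(~b) = {2, 3, 4}, add states in Sat(b) with every successor in Z. Already a fixed point.
Sat(A[b U ~b]) = {2, 3, 4}
|Sat(A[b U ~b])| = |{2, 3, 4}| = 3.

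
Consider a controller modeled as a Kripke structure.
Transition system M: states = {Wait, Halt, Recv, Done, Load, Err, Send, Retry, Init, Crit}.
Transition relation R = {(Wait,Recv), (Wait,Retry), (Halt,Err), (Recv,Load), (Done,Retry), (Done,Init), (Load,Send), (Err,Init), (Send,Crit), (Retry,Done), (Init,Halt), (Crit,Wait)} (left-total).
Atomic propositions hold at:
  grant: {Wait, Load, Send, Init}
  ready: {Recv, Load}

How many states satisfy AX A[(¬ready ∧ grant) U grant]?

4

Sat(¬ready) = {Wait, Halt, Done, Err, Send, Retry, Init, Crit}
Sat(¬ready ∧ grant) = {Wait, Send, Init}
A[(¬ready ∧ grant) U grant]: least fixpoint, start Z0 = Sat(grant) = {Wait, Load, Send, Init}, add states in Sat(¬ready ∧ grant) with every successor in Z. Already a fixed point.
Sat(A[(¬ready ∧ grant) U grant]) = {Wait, Load, Send, Init}
Sat(AX A[(¬ready ∧ grant) U grant]) = {s : every successor in {Wait, Load, Send, Init}} = {Recv, Load, Err, Crit}
|Sat(AX A[(¬ready ∧ grant) U grant])| = |{Recv, Load, Err, Crit}| = 4.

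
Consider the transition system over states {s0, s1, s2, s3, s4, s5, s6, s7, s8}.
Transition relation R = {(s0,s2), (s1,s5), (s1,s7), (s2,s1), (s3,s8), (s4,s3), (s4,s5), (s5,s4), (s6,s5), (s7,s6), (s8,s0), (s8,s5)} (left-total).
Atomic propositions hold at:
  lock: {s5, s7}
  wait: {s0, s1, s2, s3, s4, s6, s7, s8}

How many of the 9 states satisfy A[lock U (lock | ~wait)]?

Sat(~wait) = {s5}
Sat(lock | ~wait) = {s5, s7}
A[lock U (lock | ~wait)]: least fixpoint, start Z0 = Sat((lock | ~wait)) = {s5, s7}, add states in Sat(lock) with every successor in Z. Already a fixed point.
Sat(A[lock U (lock | ~wait)]) = {s5, s7}
|Sat(A[lock U (lock | ~wait)])| = |{s5, s7}| = 2.

2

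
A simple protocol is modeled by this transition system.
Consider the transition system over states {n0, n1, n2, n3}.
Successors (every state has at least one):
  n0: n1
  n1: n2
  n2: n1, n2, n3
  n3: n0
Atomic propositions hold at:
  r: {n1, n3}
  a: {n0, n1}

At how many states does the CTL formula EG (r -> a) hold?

Sat(r -> a) = {n0, n1, n2}
EG (r -> a): greatest fixpoint, start Z0 = {n0, n1, n2}, keep only states in Sat with some successor in Z. Already a fixed point.
Sat(EG (r -> a)) = {n0, n1, n2}
|Sat(EG (r -> a))| = |{n0, n1, n2}| = 3.

3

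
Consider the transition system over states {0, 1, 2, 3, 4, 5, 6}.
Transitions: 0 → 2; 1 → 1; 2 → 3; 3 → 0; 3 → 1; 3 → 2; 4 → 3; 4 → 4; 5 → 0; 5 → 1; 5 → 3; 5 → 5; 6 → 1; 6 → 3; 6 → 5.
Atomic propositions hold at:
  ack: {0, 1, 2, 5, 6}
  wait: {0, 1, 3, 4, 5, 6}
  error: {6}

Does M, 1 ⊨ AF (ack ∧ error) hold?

Sat(ack ∧ error) = {6}
AF (ack ∧ error): least fixpoint, start Z0 = {6}, add states with every successor in Z. Already a fixed point.
Sat(AF (ack ∧ error)) = {6}
1 ∉ Sat(AF (ack ∧ error)) = {6}, so the formula does not hold at 1.

No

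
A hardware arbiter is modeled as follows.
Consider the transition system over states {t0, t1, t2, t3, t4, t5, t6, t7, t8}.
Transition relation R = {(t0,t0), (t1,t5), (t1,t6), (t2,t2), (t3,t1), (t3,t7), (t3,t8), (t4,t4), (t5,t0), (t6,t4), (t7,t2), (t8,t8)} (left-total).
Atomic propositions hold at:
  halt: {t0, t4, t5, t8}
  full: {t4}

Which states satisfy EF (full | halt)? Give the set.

Sat(full | halt) = {t0, t4, t5, t8}
EF (full | halt): least fixpoint, start Z0 = {t0, t4, t5, t8}, add states with some successor in Z. Z1 = {t0, t1, t3, t4, t5, t6, t8}; fixed.
Sat(EF (full | halt)) = {t0, t1, t3, t4, t5, t6, t8}

{t0, t1, t3, t4, t5, t6, t8}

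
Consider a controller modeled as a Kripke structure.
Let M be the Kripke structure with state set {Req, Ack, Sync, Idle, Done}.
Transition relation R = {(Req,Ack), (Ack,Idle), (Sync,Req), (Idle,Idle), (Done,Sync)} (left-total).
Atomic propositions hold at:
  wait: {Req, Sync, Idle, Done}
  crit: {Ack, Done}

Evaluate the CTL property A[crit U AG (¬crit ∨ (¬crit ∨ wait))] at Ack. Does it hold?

Sat(¬crit) = {Req, Sync, Idle}
Sat(¬crit ∨ wait) = {Req, Sync, Idle, Done}
Sat(¬crit ∨ (¬crit ∨ wait)) = {Req, Sync, Idle, Done}
AG (¬crit ∨ (¬crit ∨ wait)): greatest fixpoint, start Z0 = {Req, Sync, Idle, Done}, keep only states in Sat with every successor in Z. Z1 = {Sync, Idle, Done}; Z2 = {Idle, Done}; Z3 = {Idle}; fixed.
Sat(AG (¬crit ∨ (¬crit ∨ wait))) = {Idle}
A[crit U AG (¬crit ∨ (¬crit ∨ wait))]: least fixpoint, start Z0 = Sat(AG (¬crit ∨ (¬crit ∨ wait))) = {Idle}, add states in Sat(crit) with every successor in Z. Z1 = {Ack, Idle}; fixed.
Sat(A[crit U AG (¬crit ∨ (¬crit ∨ wait))]) = {Ack, Idle}
Ack ∈ Sat(A[crit U AG (¬crit ∨ (¬crit ∨ wait))]) = {Ack, Idle}, so the formula holds at Ack.

Yes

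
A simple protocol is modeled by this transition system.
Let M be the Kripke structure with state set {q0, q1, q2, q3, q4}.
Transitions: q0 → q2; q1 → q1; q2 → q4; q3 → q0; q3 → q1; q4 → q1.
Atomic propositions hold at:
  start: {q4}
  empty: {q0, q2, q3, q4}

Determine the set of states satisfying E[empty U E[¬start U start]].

{q0, q2, q3, q4}

Sat(¬start) = {q0, q1, q2, q3}
E[¬start U start]: least fixpoint, start Z0 = Sat(start) = {q4}, add states in Sat(¬start) with some successor in Z. Z1 = {q2, q4}; Z2 = {q0, q2, q4}; Z3 = {q0, q2, q3, q4}; fixed.
Sat(E[¬start U start]) = {q0, q2, q3, q4}
E[empty U E[¬start U start]]: least fixpoint, start Z0 = Sat(E[¬start U start]) = {q0, q2, q3, q4}, add states in Sat(empty) with some successor in Z. Already a fixed point.
Sat(E[empty U E[¬start U start]]) = {q0, q2, q3, q4}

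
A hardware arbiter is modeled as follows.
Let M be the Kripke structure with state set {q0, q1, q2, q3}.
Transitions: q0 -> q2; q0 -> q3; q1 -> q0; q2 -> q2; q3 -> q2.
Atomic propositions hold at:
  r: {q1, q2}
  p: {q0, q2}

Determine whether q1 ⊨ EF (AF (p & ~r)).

Sat(~r) = {q0, q3}
Sat(p & ~r) = {q0}
AF (p & ~r): least fixpoint, start Z0 = {q0}, add states with every successor in Z. Z1 = {q0, q1}; fixed.
Sat(AF (p & ~r)) = {q0, q1}
EF (AF (p & ~r)): least fixpoint, start Z0 = {q0, q1}, add states with some successor in Z. Already a fixed point.
Sat(EF (AF (p & ~r))) = {q0, q1}
q1 ∈ Sat(EF (AF (p & ~r))) = {q0, q1}, so the formula holds at q1.

Yes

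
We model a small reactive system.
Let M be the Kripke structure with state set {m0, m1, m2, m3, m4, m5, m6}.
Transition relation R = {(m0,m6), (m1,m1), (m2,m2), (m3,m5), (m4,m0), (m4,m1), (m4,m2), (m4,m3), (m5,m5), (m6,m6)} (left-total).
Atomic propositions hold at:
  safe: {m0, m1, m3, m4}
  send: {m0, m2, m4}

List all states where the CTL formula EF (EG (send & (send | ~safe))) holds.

Sat(~safe) = {m2, m5, m6}
Sat(send | ~safe) = {m0, m2, m4, m5, m6}
Sat(send & (send | ~safe)) = {m0, m2, m4}
EG (send & (send | ~safe)): greatest fixpoint, start Z0 = {m0, m2, m4}, keep only states in Sat with some successor in Z. Z1 = {m2, m4}; fixed.
Sat(EG (send & (send | ~safe))) = {m2, m4}
EF (EG (send & (send | ~safe))): least fixpoint, start Z0 = {m2, m4}, add states with some successor in Z. Already a fixed point.
Sat(EF (EG (send & (send | ~safe)))) = {m2, m4}

{m2, m4}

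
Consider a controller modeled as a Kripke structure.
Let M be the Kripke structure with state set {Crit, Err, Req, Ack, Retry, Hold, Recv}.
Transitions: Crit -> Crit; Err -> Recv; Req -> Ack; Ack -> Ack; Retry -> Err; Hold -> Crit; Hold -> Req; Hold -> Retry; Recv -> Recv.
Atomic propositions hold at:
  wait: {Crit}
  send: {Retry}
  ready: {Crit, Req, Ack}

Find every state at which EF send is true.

EF send: least fixpoint, start Z0 = {Retry}, add states with some successor in Z. Z1 = {Retry, Hold}; fixed.
Sat(EF send) = {Retry, Hold}

{Retry, Hold}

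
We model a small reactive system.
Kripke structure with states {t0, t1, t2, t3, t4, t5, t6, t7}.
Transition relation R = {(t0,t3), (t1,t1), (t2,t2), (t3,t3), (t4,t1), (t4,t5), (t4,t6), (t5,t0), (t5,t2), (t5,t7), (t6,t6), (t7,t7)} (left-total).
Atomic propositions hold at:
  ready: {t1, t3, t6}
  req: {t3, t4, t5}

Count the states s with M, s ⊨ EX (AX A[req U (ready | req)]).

6

Sat(ready | req) = {t1, t3, t4, t5, t6}
A[req U (ready | req)]: least fixpoint, start Z0 = Sat((ready | req)) = {t1, t3, t4, t5, t6}, add states in Sat(req) with every successor in Z. Already a fixed point.
Sat(A[req U (ready | req)]) = {t1, t3, t4, t5, t6}
Sat(AX A[req U (ready | req)]) = {s : every successor in {t1, t3, t4, t5, t6}} = {t0, t1, t3, t4, t6}
Sat(EX (AX A[req U (ready | req)])) = {s : some successor in {t0, t1, t3, t4, t6}} = {t0, t1, t3, t4, t5, t6}
|Sat(EX (AX A[req U (ready | req)]))| = |{t0, t1, t3, t4, t5, t6}| = 6.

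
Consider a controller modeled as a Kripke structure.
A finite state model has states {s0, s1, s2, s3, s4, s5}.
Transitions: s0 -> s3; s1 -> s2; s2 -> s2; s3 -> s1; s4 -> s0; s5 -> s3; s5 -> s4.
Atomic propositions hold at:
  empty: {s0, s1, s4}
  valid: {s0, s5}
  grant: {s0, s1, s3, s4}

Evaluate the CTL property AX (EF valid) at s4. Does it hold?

Yes

EF valid: least fixpoint, start Z0 = {s0, s5}, add states with some successor in Z. Z1 = {s0, s4, s5}; fixed.
Sat(EF valid) = {s0, s4, s5}
Sat(AX (EF valid)) = {s : every successor in {s0, s4, s5}} = {s4}
s4 ∈ Sat(AX (EF valid)) = {s4}, so the formula holds at s4.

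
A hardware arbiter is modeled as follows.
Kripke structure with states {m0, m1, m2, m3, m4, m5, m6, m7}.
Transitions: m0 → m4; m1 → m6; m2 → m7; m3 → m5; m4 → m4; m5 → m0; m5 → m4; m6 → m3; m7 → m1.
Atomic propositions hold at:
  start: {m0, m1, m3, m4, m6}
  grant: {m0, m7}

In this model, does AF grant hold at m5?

AF grant: least fixpoint, start Z0 = {m0, m7}, add states with every successor in Z. Z1 = {m0, m2, m7}; fixed.
Sat(AF grant) = {m0, m2, m7}
m5 ∉ Sat(AF grant) = {m0, m2, m7}, so the formula does not hold at m5.

No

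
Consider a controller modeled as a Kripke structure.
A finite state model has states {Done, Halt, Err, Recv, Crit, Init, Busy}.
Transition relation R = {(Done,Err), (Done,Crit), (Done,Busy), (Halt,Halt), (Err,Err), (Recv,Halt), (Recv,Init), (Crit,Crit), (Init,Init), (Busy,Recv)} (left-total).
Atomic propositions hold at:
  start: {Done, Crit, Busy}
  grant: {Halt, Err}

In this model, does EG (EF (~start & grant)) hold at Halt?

Yes

Sat(~start) = {Halt, Err, Recv, Init}
Sat(~start & grant) = {Halt, Err}
EF (~start & grant): least fixpoint, start Z0 = {Halt, Err}, add states with some successor in Z. Z1 = {Done, Halt, Err, Recv}; Z2 = {Done, Halt, Err, Recv, Busy}; fixed.
Sat(EF (~start & grant)) = {Done, Halt, Err, Recv, Busy}
EG (EF (~start & grant)): greatest fixpoint, start Z0 = {Done, Halt, Err, Recv, Busy}, keep only states in Sat with some successor in Z. Already a fixed point.
Sat(EG (EF (~start & grant))) = {Done, Halt, Err, Recv, Busy}
Halt ∈ Sat(EG (EF (~start & grant))) = {Done, Halt, Err, Recv, Busy}, so the formula holds at Halt.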